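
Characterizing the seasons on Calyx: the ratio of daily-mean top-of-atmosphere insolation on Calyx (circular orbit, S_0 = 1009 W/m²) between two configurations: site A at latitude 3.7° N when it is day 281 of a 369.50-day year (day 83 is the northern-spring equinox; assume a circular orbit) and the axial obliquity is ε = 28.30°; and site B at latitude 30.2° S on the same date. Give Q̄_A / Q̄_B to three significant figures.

Q̄_A / Q̄_B ≈ 1.04

— Configuration A (ϕ=+3.7°):
Solar longitude: L_s = 360° × (281 − 83)/369.50 = 192.909°.
sin δ = sin 28.30° × sin 192.909° = -0.10592, so δ = -6.080°.
cos h₀ = −tan(+3.7°) tan(-6.080°) = 0.0069, h₀ = 1.5639 rad.
Bracket: h₀ sin ϕ sin δ + cos ϕ cos δ sin h₀ = 1.5639×0.06453×-0.10592 + 0.99792×0.99438×0.99998 = -0.010689 + 0.992292 = 0.981603.
Q̄ = (S_0/π) × [bracket] = (1009/π) × 0.981603 = 315.27 W/m².
— Configuration B (ϕ=-30.2°):
cos h₀ = −tan(-30.2°) tan(-6.080°) = -0.0620, h₀ = 1.6328 rad.
Bracket: h₀ sin ϕ sin δ + cos ϕ cos δ sin h₀ = 1.6328×-0.50302×-0.10592 + 0.86427×0.99438×0.99808 = 0.086995 + 0.857763 = 0.944758.
Q̄ = (S_0/π) × [bracket] = (1009/π) × 0.944758 = 303.43 W/m².
Ratio Q̄_A / Q̄_B = 315.27 / 303.43 = 1.039.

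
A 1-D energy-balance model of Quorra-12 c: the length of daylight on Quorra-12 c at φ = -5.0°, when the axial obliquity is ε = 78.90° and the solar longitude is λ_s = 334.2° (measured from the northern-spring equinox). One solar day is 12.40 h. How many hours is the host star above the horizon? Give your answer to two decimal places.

Solar declination: sin δ = sin ε · sin λ_s = sin 78.90° × sin 334.2° = -0.42709, so δ = -25.283°.
cos H₀ = −tan φ · tan δ = −tan(-5.0°) × tan(-25.283°) = -0.0413, so H₀ = 1.6121 rad = 92.37°.
Daylight = 2H₀/(2π) × 12.40 h = (1.6121/π) × 12.40 = 6.36 h.

6.36 h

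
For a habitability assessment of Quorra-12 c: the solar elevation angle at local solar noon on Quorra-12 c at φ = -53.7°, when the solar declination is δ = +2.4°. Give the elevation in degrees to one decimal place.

At local noon the hour angle is zero, so the zenith angle equals |φ − δ| = |-53.7° − (+2.400°)| = 56.100°.
Elevation = 90° − 56.100° = 33.9°.

33.9°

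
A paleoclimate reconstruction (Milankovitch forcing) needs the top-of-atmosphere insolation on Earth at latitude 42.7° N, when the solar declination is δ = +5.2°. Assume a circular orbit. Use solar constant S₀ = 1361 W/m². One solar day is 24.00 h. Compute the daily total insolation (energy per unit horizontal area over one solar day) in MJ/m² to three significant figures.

31.1 MJ/m²

cos H₀ = −tan(+42.7°) tan(+5.200°) = -0.0840, H₀ = 1.6549 rad.
Bracket: H₀ sin φ sin δ + cos φ cos δ sin H₀ = 1.6549×0.67816×0.09063 + 0.73491×0.99588×0.99647 = 0.101713 + 0.729299 = 0.831012.
Q̄ = (S₀/π) × [bracket] = (1361/π) × 0.831012 = 360.01 W/m².
Daily total = Q̄ × 24.00 h × 3600 s/h = 360.01 × 24.00 × 3600 / 10⁶ = 31.10 MJ/m².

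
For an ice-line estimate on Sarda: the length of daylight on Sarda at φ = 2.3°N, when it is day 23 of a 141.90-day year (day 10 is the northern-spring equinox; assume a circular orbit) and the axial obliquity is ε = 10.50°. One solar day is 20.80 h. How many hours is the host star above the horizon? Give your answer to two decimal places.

Solar longitude: λ_s = 360° × (23 − 10)/141.90 = 32.981°.
sin δ = sin 10.50° × sin 32.981° = 0.09920, so δ = +5.693°.
cos H₀ = −tan φ · tan δ = −tan(+2.3°) × tan(+5.693°) = -0.0040, so H₀ = 1.5748 rad = 90.23°.
Daylight = 2H₀/(2π) × 20.80 h = (1.5748/π) × 20.80 = 10.43 h.

10.43 h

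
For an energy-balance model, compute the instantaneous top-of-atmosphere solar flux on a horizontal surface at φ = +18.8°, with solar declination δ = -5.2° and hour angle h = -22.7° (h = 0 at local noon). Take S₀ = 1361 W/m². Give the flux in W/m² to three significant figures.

1.14e+03 W/m²

cos θ_z = sin φ sin δ + cos φ cos δ cos h = -0.029208 + 0.869726 = 0.840518.
Flux = S₀ · cos θ_z = 1361 × 0.840518 = 1144 W/m².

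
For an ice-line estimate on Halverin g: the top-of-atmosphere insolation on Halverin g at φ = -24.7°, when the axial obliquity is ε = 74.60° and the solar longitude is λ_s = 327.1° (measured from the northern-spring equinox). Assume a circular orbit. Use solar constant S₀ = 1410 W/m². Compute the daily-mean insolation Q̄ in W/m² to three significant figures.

Solar declination: sin δ = sin ε · sin λ_s = sin 74.60° × sin 327.1° = -0.52367, so δ = -31.579°.
cos H₀ = −tan(-24.7°) tan(-31.579°) = -0.2827, H₀ = 1.8574 rad.
Bracket: H₀ sin φ sin δ + cos φ cos δ sin H₀ = 1.8574×-0.41787×-0.52367 + 0.90851×0.85192×0.95920 = 0.406447 + 0.742400 = 1.148847.
Q̄ = (S₀/π) × [bracket] = (1410/π) × 1.148847 = 515.6 W/m².

Q̄ ≈ 516 W/m²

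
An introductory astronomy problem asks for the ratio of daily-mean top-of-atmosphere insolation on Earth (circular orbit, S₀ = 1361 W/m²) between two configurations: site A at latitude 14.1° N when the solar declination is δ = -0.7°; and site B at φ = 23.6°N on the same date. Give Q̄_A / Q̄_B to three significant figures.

Q̄_A / Q̄_B ≈ 1.06

— Configuration A (φ=+14.1°):
cos H₀ = −tan(+14.1°) tan(-0.700°) = 0.0031, H₀ = 1.5677 rad.
Bracket: H₀ sin φ sin δ + cos φ cos δ sin H₀ = 1.5677×0.24362×-0.01222 + 0.96987×0.99993×1.00000 = -0.004667 + 0.969802 = 0.965135.
Q̄ = (S₀/π) × [bracket] = (1361/π) × 0.965135 = 418.12 W/m².
— Configuration B (φ=+23.6°):
cos H₀ = −tan(+23.6°) tan(-0.700°) = 0.0053, H₀ = 1.5655 rad.
Bracket: H₀ sin φ sin δ + cos φ cos δ sin H₀ = 1.5655×0.40035×-0.01222 + 0.91636×0.99993×0.99999 = -0.007659 + 0.916287 = 0.908628.
Q̄ = (S₀/π) × [bracket] = (1361/π) × 0.908628 = 393.64 W/m².
Ratio Q̄_A / Q̄_B = 418.12 / 393.64 = 1.062.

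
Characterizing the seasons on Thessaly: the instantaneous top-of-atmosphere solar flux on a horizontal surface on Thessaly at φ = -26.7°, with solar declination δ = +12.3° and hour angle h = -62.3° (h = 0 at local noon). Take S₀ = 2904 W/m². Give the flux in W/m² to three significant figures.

900 W/m²

cos θ_z = sin φ sin δ + cos φ cos δ cos h = -0.095719 + 0.405744 = 0.310025.
Flux = S₀ · cos θ_z = 2904 × 0.310025 = 900.3 W/m².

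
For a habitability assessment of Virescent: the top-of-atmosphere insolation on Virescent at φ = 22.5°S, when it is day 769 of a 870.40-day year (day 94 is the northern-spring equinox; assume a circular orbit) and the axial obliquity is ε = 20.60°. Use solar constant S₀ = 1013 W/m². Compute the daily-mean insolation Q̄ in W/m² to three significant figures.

Q̄ ≈ 350 W/m²

Solar longitude: λ_s = 360° × (769 − 94)/870.40 = 279.182°.
sin δ = sin 20.60° × sin 279.182° = -0.34733, so δ = -20.324°.
cos H₀ = −tan(-22.5°) tan(-20.324°) = -0.1534, H₀ = 1.7248 rad.
Bracket: H₀ sin φ sin δ + cos φ cos δ sin H₀ = 1.7248×-0.38268×-0.34733 + 0.92388×0.93774×0.98816 = 0.229254 + 0.856102 = 1.085356.
Q̄ = (S₀/π) × [bracket] = (1013/π) × 1.085356 = 350.0 W/m².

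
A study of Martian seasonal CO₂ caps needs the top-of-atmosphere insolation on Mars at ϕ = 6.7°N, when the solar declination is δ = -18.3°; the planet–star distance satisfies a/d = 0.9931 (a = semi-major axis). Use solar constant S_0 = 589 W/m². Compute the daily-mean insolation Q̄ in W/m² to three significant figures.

cos h₀ = −tan(+6.7°) tan(-18.300°) = 0.0389, h₀ = 1.5319 rad.
Bracket: h₀ sin ϕ sin δ + cos ϕ cos δ sin h₀ = 1.5319×0.11667×-0.31399 + 0.99317×0.94943×0.99925 = -0.056118 + 0.942238 = 0.886120.
Inverse-square distance factor (a/d)² = 0.9931² = 0.986248.
Q̄ = (S_0/π) × 0.986248 × [bracket] = (589/π) × 0.986248 × 0.886120 = 163.8 W/m².

Q̄ ≈ 164 W/m²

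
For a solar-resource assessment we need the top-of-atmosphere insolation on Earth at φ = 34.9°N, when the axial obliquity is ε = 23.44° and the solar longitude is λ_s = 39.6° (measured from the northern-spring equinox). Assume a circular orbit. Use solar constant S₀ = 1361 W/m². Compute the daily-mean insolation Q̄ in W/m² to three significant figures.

Q̄ ≈ 448 W/m²

Solar declination: sin δ = sin ε · sin λ_s = sin 23.44° × sin 39.6° = 0.25356, so δ = +14.688°.
cos H₀ = −tan(+34.9°) tan(+14.688°) = -0.1829, H₀ = 1.7547 rad.
Bracket: H₀ sin φ sin δ + cos φ cos δ sin H₀ = 1.7547×0.57215×0.25356 + 0.82015×0.96732×0.98314 = 0.254562 + 0.779972 = 1.034534.
Q̄ = (S₀/π) × [bracket] = (1361/π) × 1.034534 = 448.2 W/m².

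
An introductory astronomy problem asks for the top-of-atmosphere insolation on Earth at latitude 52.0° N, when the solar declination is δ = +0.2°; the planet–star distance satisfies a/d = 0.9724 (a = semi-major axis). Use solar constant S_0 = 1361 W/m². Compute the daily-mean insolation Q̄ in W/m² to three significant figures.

cos h₀ = −tan(+52.0°) tan(+0.200°) = -0.0045, h₀ = 1.5753 rad.
Bracket: h₀ sin ϕ sin δ + cos ϕ cos δ sin h₀ = 1.5753×0.78801×0.00349 + 0.61566×0.99999×0.99999 = 0.004332 + 0.615648 = 0.619980.
Inverse-square distance factor (a/d)² = 0.9724² = 0.945562.
Q̄ = (S_0/π) × 0.945562 × [bracket] = (1361/π) × 0.945562 × 0.619980 = 254.0 W/m².

Q̄ ≈ 254 W/m²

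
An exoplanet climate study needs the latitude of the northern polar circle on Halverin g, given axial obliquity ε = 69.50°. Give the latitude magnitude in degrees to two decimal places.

The polar circle is the lowest latitude that experiences at least one full rotation of continuous daylight at the northern-summer solstice; it lies at |ϕ| = 90° − ε = 90° − 69.50° = 20.50°.

20.50°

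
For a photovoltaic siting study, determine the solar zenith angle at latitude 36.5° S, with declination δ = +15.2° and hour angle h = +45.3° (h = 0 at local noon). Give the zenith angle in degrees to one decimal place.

θ_z = 67.1°

cos θ_z = sin φ sin δ + cos φ cos δ cos h = -0.155956 + 0.545648 = 0.389692.
θ_z = arccos(0.389692) = 67.1°.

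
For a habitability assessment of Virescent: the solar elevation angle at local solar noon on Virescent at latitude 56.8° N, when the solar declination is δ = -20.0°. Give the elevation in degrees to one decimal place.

At local noon the hour angle is zero, so the zenith angle equals |φ − δ| = |+56.8° − (-20.000°)| = 76.800°.
Elevation = 90° − 76.800° = 13.2°.

13.2°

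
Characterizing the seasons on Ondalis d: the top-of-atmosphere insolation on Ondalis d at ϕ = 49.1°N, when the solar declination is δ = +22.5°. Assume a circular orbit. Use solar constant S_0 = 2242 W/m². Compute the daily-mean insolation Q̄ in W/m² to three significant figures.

Q̄ ≈ 806 W/m²

cos h₀ = −tan(+49.1°) tan(+22.500°) = -0.4782, h₀ = 2.0694 rad.
Bracket: h₀ sin ϕ sin δ + cos ϕ cos δ sin h₀ = 2.0694×0.75585×0.38268 + 0.65474×0.92388×0.87826 = 0.598571 + 0.531261 = 1.129832.
Q̄ = (S_0/π) × [bracket] = (2242/π) × 1.129832 = 806.3 W/m².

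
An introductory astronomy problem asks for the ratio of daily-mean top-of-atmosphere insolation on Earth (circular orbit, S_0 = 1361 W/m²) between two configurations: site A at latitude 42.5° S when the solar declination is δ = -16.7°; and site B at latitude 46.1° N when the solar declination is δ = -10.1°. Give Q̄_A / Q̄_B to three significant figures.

— Configuration A (ϕ=-42.5°):
cos h₀ = −tan(-42.5°) tan(-16.700°) = -0.2749, h₀ = 1.8493 rad.
Bracket: h₀ sin ϕ sin δ + cos ϕ cos δ sin h₀ = 1.8493×-0.67559×-0.28736 + 0.73728×0.95782×0.96147 = 0.359019 + 0.678972 = 1.037991.
Q̄ = (S_0/π) × [bracket] = (1361/π) × 1.037991 = 449.68 W/m².
— Configuration B (ϕ=+46.1°):
cos h₀ = −tan(+46.1°) tan(-10.100°) = 0.1851, h₀ = 1.3846 rad.
Bracket: h₀ sin ϕ sin δ + cos ϕ cos δ sin h₀ = 1.3846×0.72055×-0.17537 + 0.69340×0.98450×0.98272 = -0.174962 + 0.670856 = 0.495894.
Q̄ = (S_0/π) × [bracket] = (1361/π) × 0.495894 = 214.83 W/m².
Ratio Q̄_A / Q̄_B = 449.68 / 214.83 = 2.093.

Q̄_A / Q̄_B ≈ 2.09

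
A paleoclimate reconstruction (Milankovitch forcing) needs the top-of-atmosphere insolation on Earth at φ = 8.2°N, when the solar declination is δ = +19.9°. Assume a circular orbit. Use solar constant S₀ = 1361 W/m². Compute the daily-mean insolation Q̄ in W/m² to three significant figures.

Q̄ ≈ 437 W/m²

cos H₀ = −tan(+8.2°) tan(+19.900°) = -0.0522, H₀ = 1.6230 rad.
Bracket: H₀ sin φ sin δ + cos φ cos δ sin H₀ = 1.6230×0.14263×0.34038 + 0.98978×0.94029×0.99864 = 0.078794 + 0.929415 = 1.008209.
Q̄ = (S₀/π) × [bracket] = (1361/π) × 1.008209 = 436.8 W/m².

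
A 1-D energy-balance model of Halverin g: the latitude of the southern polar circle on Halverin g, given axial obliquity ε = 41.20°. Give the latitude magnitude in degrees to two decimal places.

48.80°

The polar circle is the lowest latitude that experiences at least one full rotation of continuous darkness at the northern-summer solstice; it lies at |φ| = 90° − ε = 90° − 41.20° = 48.80°.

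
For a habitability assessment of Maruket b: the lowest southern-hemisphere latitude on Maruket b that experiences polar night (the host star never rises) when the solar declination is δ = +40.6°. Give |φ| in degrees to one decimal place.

Polar night requires cos H₀ = −tan φ tan δ ≥ 1, i.e. tan φ tan δ ≤ −1.
The boundary is |tan φ| · |tan δ| = 1, so |φ| = 90° − |δ| = 90° − 40.6° = 49.4° in the southern hemisphere.

|φ| = 49.4°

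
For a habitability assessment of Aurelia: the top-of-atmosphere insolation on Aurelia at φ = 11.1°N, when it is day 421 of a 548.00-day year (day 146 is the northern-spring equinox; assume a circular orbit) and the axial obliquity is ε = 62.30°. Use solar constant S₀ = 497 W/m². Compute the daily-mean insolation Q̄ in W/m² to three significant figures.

Q̄ ≈ 155 W/m²

Solar longitude: λ_s = 360° × (421 − 146)/548.00 = 180.657°.
sin δ = sin 62.30° × sin 180.657° = -0.01015, so δ = -0.582°.
cos H₀ = −tan(+11.1°) tan(-0.582°) = 0.0020, H₀ = 1.5688 rad.
Bracket: H₀ sin φ sin δ + cos φ cos δ sin H₀ = 1.5688×0.19252×-0.01015 + 0.98129×0.99995×1.00000 = -0.003066 + 0.981241 = 0.978175.
Q̄ = (S₀/π) × [bracket] = (497/π) × 0.978175 = 154.7 W/m².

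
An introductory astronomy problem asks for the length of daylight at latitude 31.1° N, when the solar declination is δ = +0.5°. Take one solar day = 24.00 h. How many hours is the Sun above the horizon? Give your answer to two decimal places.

12.04 h

cos H₀ = −tan φ · tan δ = −tan(+31.1°) × tan(+0.500°) = -0.0053, so H₀ = 1.5761 rad = 90.30°.
Daylight = 2H₀/(2π) × 24.00 h = (1.5761/π) × 24.00 = 12.04 h.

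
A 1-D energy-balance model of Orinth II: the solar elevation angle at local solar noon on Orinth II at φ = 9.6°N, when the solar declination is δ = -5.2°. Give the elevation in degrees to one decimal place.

75.2°

At local noon the hour angle is zero, so the zenith angle equals |φ − δ| = |+9.6° − (-5.200°)| = 14.800°.
Elevation = 90° − 14.800° = 75.2°.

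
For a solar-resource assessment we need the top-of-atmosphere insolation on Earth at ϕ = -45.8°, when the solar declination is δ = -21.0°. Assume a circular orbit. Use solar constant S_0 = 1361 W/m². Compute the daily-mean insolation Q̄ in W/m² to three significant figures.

cos h₀ = −tan(-45.8°) tan(-21.000°) = -0.3947, h₀ = 1.9766 rad.
Bracket: h₀ sin ϕ sin δ + cos ϕ cos δ sin h₀ = 1.9766×-0.71691×-0.35837 + 0.69717×0.93358×0.91879 = 0.507826 + 0.598007 = 1.105833.
Q̄ = (S_0/π) × [bracket] = (1361/π) × 1.105833 = 479.1 W/m².

Q̄ ≈ 479 W/m²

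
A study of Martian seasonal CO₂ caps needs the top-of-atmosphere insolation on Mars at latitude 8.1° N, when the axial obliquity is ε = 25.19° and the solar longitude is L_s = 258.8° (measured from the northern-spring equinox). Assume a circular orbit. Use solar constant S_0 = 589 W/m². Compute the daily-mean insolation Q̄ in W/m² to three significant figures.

Solar declination: sin δ = sin ε · sin L_s = sin 25.19° × sin 258.8° = -0.41752, so δ = -24.678°.
cos h₀ = −tan(+8.1°) tan(-24.678°) = 0.0654, h₀ = 1.5054 rad.
Bracket: h₀ sin ϕ sin δ + cos ϕ cos δ sin h₀ = 1.5054×0.14090×-0.41752 + 0.99002×0.90867×0.99786 = -0.088561 + 0.897676 = 0.809115.
Q̄ = (S_0/π) × [bracket] = (589/π) × 0.809115 = 151.7 W/m².

Q̄ ≈ 152 W/m²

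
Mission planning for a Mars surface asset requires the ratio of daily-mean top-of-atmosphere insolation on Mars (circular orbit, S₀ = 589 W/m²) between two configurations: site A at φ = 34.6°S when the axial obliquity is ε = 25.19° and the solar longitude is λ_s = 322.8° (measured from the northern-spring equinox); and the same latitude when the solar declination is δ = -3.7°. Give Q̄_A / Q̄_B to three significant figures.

Q̄_A / Q̄_B ≈ 1.18

— Configuration A (φ=-34.6°):
Solar declination: sin δ = sin ε · sin λ_s = sin 25.19° × sin 322.8° = -0.25733, so δ = -14.912°.
cos H₀ = −tan(-34.6°) tan(-14.912°) = -0.1837, H₀ = 1.7556 rad.
Bracket: H₀ sin φ sin δ + cos φ cos δ sin H₀ = 1.7556×-0.56784×-0.25733 + 0.82314×0.96632×0.98298 = 0.256532 + 0.781879 = 1.038411.
Q̄ = (S₀/π) × [bracket] = (589/π) × 1.038411 = 194.69 W/m².
— Configuration B (φ=-34.6°):
cos H₀ = −tan(-34.6°) tan(-3.700°) = -0.0446, H₀ = 1.6154 rad.
Bracket: H₀ sin φ sin δ + cos φ cos δ sin H₀ = 1.6154×-0.56784×-0.06453 + 0.82314×0.99792×0.99900 = 0.059193 + 0.820606 = 0.879799.
Q̄ = (S₀/π) × [bracket] = (589/π) × 0.879799 = 164.95 W/m².
Ratio Q̄_A / Q̄_B = 194.69 / 164.95 = 1.180.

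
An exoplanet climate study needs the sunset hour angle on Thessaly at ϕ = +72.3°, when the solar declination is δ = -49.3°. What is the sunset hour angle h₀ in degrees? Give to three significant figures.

h₀ = 0.00°

cos h₀ = −tan ϕ · tan δ = 3.6429 ≥ 1, so the host star never rises (polar night) and h₀ = 0.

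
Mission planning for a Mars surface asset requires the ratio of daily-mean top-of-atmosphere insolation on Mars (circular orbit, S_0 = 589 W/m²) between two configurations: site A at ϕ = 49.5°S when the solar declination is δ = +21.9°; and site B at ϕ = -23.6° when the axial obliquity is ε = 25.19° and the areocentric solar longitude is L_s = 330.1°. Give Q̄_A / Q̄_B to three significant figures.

— Configuration A (ϕ=-49.5°):
cos h₀ = −tan(-49.5°) tan(+21.900°) = 0.4707, h₀ = 1.0807 rad.
Bracket: h₀ sin ϕ sin δ + cos ϕ cos δ sin h₀ = 1.0807×-0.76041×0.37299 + 0.64945×0.92784×0.88230 = -0.306514 + 0.531661 = 0.225147.
Q̄ = (S_0/π) × [bracket] = (589/π) × 0.225147 = 42.212 W/m².
— Configuration B (ϕ=-23.6°):
sin δ = sin 25.19° × sin 330.1° = -0.21217, so δ = -12.249°.
cos h₀ = −tan(-23.6°) tan(-12.249°) = -0.0949, h₀ = 1.6658 rad.
Bracket: h₀ sin ϕ sin δ + cos ϕ cos δ sin h₀ = 1.6658×-0.40035×-0.21217 + 0.91636×0.97723×0.99549 = 0.141497 + 0.891456 = 1.032953.
Q̄ = (S_0/π) × [bracket] = (589/π) × 1.032953 = 193.66 W/m².
Ratio Q̄_A / Q̄_B = 42.212 / 193.66 = 0.2180.

Q̄_A / Q̄_B ≈ 0.218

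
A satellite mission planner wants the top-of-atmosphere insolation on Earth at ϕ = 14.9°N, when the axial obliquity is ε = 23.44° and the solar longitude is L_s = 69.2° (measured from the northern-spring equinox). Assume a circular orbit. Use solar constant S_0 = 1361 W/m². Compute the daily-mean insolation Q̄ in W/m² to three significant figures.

Q̄ ≈ 456 W/m²

Solar declination: sin δ = sin ε · sin L_s = sin 23.44° × sin 69.2° = 0.37186, so δ = +21.831°.
cos h₀ = −tan(+14.9°) tan(+21.831°) = -0.1066, h₀ = 1.6776 rad.
Bracket: h₀ sin ϕ sin δ + cos ϕ cos δ sin h₀ = 1.6776×0.25713×0.37186 + 0.96638×0.92829×0.99430 = 0.160406 + 0.891968 = 1.052374.
Q̄ = (S_0/π) × [bracket] = (1361/π) × 1.052374 = 455.9 W/m².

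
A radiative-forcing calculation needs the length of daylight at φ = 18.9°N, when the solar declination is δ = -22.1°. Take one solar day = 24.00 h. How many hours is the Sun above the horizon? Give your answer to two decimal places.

10.93 h

cos H₀ = −tan φ · tan δ = −tan(+18.9°) × tan(-22.100°) = 0.1390, so H₀ = 1.4313 rad = 82.01°.
Daylight = 2H₀/(2π) × 24.00 h = (1.4313/π) × 24.00 = 10.93 h.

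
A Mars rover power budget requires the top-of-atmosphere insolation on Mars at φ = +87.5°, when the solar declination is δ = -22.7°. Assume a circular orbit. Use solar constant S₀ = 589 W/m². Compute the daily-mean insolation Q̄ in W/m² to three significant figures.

Q̄ ≈ 0.00 W/m²

cos H₀ = −tan(+87.5°) tan(-22.700°) = 9.5809 ≥ 1 ⇒ polar night, H₀ = 0 and Q̄ = 0.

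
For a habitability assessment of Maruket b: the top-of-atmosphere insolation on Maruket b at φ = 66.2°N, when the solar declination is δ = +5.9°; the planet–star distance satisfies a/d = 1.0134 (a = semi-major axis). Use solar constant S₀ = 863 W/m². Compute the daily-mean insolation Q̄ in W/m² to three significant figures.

cos H₀ = −tan(+66.2°) tan(+5.900°) = -0.2343, H₀ = 1.8073 rad.
Bracket: H₀ sin φ sin δ + cos φ cos δ sin H₀ = 1.8073×0.91496×0.10279 + 0.40355×0.99470×0.97216 = 0.169974 + 0.390236 = 0.560210.
Inverse-square distance factor (a/d)² = 1.0134² = 1.026980.
Q̄ = (S₀/π) × 1.026980 × [bracket] = (863/π) × 1.026980 × 0.560210 = 158.0 W/m².

Q̄ ≈ 158 W/m²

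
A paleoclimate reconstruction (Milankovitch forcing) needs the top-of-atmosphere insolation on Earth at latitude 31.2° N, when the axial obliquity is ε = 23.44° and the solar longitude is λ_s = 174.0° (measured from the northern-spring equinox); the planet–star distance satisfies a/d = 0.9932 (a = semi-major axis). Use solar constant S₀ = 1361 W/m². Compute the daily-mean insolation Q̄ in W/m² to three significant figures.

Solar declination: sin δ = sin ε · sin λ_s = sin 23.44° × sin 174.0° = 0.04158, so δ = +2.383°.
cos H₀ = −tan(+31.2°) tan(+2.383°) = -0.0252, H₀ = 1.5960 rad.
Bracket: H₀ sin φ sin δ + cos φ cos δ sin H₀ = 1.5960×0.51803×0.04158 + 0.85536×0.99914×0.99968 = 0.034377 + 0.854351 = 0.888728.
Inverse-square distance factor (a/d)² = 0.9932² = 0.986446.
Q̄ = (S₀/π) × 0.986446 × [bracket] = (1361/π) × 0.986446 × 0.888728 = 379.8 W/m².

Q̄ ≈ 380 W/m²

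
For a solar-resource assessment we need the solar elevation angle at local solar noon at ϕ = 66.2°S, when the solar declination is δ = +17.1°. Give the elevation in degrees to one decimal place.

At local noon the hour angle is zero, so the zenith angle equals |ϕ − δ| = |-66.2° − (+17.100°)| = 83.300°.
Elevation = 90° − 83.300° = 6.7°.

6.7°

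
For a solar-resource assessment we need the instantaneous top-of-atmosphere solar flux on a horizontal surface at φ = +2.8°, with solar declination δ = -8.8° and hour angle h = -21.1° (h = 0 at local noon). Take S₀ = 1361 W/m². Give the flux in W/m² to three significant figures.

cos θ_z = sin φ sin δ + cos φ cos δ cos h = -0.007473 + 0.920870 = 0.913397.
Flux = S₀ · cos θ_z = 1361 × 0.913397 = 1243 W/m².

1.24e+03 W/m²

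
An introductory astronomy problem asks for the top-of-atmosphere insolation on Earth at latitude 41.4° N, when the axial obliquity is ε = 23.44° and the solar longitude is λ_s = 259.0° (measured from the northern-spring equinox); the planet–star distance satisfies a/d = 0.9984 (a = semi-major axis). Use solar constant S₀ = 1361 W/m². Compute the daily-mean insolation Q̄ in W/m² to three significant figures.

Solar declination: sin δ = sin ε · sin λ_s = sin 23.44° × sin 259.0° = -0.39048, so δ = -22.984°.
cos H₀ = −tan(+41.4°) tan(-22.984°) = 0.3739, H₀ = 1.1875 rad.
Bracket: H₀ sin φ sin δ + cos φ cos δ sin H₀ = 1.1875×0.66131×-0.39048 + 0.75011×0.92061×0.92745 = -0.306646 + 0.640459 = 0.333813.
Inverse-square distance factor (a/d)² = 0.9984² = 0.996803.
Q̄ = (S₀/π) × 0.996803 × [bracket] = (1361/π) × 0.996803 × 0.333813 = 144.2 W/m².

Q̄ ≈ 144 W/m²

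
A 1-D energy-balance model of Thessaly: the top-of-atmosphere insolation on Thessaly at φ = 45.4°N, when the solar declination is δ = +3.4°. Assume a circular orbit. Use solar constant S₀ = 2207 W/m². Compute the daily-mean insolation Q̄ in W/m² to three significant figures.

cos H₀ = −tan(+45.4°) tan(+3.400°) = -0.0602, H₀ = 1.6311 rad.
Bracket: H₀ sin φ sin δ + cos φ cos δ sin H₀ = 1.6311×0.71203×0.05931 + 0.70215×0.99824×0.99818 = 0.068882 + 0.699639 = 0.768521.
Q̄ = (S₀/π) × [bracket] = (2207/π) × 0.768521 = 539.9 W/m².

Q̄ ≈ 540 W/m²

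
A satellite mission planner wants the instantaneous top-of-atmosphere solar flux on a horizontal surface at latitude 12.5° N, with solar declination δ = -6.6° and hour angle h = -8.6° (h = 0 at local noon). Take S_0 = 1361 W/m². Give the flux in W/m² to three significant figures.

1.27e+03 W/m²

cos θ_z = sin ϕ sin δ + cos ϕ cos δ cos h = -0.024877 + 0.958922 = 0.934045.
Flux = S_0 · cos θ_z = 1361 × 0.934045 = 1271 W/m².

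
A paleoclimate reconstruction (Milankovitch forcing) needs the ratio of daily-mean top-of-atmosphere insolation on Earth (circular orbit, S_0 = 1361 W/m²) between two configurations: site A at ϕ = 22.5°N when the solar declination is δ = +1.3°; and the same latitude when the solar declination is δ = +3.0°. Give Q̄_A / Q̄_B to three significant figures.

Q̄_A / Q̄_B ≈ 0.982

— Configuration A (ϕ=+22.5°):
cos h₀ = −tan(+22.5°) tan(+1.300°) = -0.0094, h₀ = 1.5802 rad.
Bracket: h₀ sin ϕ sin δ + cos ϕ cos δ sin h₀ = 1.5802×0.38268×0.02269 + 0.92388×0.99974×0.99996 = 0.013721 + 0.923603 = 0.937324.
Q̄ = (S_0/π) × [bracket] = (1361/π) × 0.937324 = 406.07 W/m².
— Configuration B (ϕ=+22.5°):
cos h₀ = −tan(+22.5°) tan(+3.000°) = -0.0217, h₀ = 1.5925 rad.
Bracket: h₀ sin ϕ sin δ + cos ϕ cos δ sin h₀ = 1.5925×0.38268×0.05234 + 0.92388×0.99863×0.99976 = 0.031897 + 0.922393 = 0.954290.
Q̄ = (S_0/π) × [bracket] = (1361/π) × 0.954290 = 413.42 W/m².
Ratio Q̄_A / Q̄_B = 406.07 / 413.42 = 0.9822.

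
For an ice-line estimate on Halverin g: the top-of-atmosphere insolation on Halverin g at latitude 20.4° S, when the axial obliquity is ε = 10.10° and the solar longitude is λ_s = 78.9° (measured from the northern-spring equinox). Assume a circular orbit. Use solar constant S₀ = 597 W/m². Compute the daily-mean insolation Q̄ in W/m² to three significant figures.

Solar declination: sin δ = sin ε · sin λ_s = sin 10.10° × sin 78.9° = 0.17209, so δ = +9.909°.
cos H₀ = −tan(-20.4°) tan(+9.909°) = 0.0650, H₀ = 1.5058 rad.
Bracket: H₀ sin φ sin δ + cos φ cos δ sin H₀ = 1.5058×-0.34857×0.17209 + 0.93728×0.98508×0.99789 = -0.090326 + 0.921348 = 0.831022.
Q̄ = (S₀/π) × [bracket] = (597/π) × 0.831022 = 157.9 W/m².

Q̄ ≈ 158 W/m²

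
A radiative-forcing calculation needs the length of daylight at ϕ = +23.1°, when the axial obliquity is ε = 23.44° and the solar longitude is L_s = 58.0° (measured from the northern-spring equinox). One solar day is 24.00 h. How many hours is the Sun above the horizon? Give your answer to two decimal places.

13.17 h

Solar declination: sin δ = sin ε · sin L_s = sin 23.44° × sin 58.0° = 0.33734, so δ = +19.715°.
cos h₀ = −tan ϕ · tan δ = −tan(+23.1°) × tan(+19.715°) = -0.1528, so h₀ = 1.7242 rad = 98.79°.
Daylight = 2h₀/(2π) × 24.00 h = (1.7242/π) × 24.00 = 13.17 h.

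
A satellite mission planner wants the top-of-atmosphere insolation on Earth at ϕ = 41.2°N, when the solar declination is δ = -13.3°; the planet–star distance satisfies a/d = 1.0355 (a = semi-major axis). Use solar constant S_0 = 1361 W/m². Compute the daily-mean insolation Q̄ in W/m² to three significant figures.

cos h₀ = −tan(+41.2°) tan(-13.300°) = 0.2069, h₀ = 1.3623 rad.
Bracket: h₀ sin ϕ sin δ + cos ϕ cos δ sin h₀ = 1.3623×0.65869×-0.23005 + 0.75241×0.97318×0.97835 = -0.206432 + 0.716378 = 0.509946.
Inverse-square distance factor (a/d)² = 1.0355² = 1.072260.
Q̄ = (S_0/π) × 1.072260 × [bracket] = (1361/π) × 1.072260 × 0.509946 = 236.9 W/m².

Q̄ ≈ 237 W/m²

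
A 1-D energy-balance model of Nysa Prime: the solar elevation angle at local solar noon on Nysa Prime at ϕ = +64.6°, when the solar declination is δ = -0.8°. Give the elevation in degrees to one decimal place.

24.6°

At local noon the hour angle is zero, so the zenith angle equals |ϕ − δ| = |+64.6° − (-0.800°)| = 65.400°.
Elevation = 90° − 65.400° = 24.6°.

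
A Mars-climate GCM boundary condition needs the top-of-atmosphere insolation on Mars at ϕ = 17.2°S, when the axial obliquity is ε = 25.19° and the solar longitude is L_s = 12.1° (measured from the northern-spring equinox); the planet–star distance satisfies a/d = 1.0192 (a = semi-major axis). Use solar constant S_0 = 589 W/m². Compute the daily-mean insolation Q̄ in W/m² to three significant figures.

Q̄ ≈ 177 W/m²

Solar declination: sin δ = sin ε · sin L_s = sin 25.19° × sin 12.1° = 0.08922, so δ = +5.119°.
cos h₀ = −tan(-17.2°) tan(+5.119°) = 0.0277, h₀ = 1.5431 rad.
Bracket: h₀ sin ϕ sin δ + cos ϕ cos δ sin h₀ = 1.5431×-0.29571×0.08922 + 0.95528×0.99601×0.99962 = -0.040712 + 0.951107 = 0.910395.
Inverse-square distance factor (a/d)² = 1.0192² = 1.038769.
Q̄ = (S_0/π) × 1.038769 × [bracket] = (589/π) × 1.038769 × 0.910395 = 177.3 W/m².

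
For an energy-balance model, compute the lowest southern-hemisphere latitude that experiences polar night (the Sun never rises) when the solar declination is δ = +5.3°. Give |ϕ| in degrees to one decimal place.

Polar night requires cos h₀ = −tan ϕ tan δ ≥ 1, i.e. tan ϕ tan δ ≤ −1.
The boundary is |tan ϕ| · |tan δ| = 1, so |ϕ| = 90° − |δ| = 90° − 5.3° = 84.7° in the southern hemisphere.

|ϕ| = 84.7°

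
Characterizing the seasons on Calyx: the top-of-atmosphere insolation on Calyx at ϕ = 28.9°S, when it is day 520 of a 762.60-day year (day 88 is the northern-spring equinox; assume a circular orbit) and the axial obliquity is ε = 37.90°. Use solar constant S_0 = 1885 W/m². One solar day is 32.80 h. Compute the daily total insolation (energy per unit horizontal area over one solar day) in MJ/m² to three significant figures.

Solar longitude: L_s = 360° × (520 − 88)/762.60 = 203.934°.
sin δ = sin 37.90° × sin 203.934° = -0.24920, so δ = -14.430°.
cos h₀ = −tan(-28.9°) tan(-14.430°) = -0.1421, h₀ = 1.7133 rad.
Bracket: h₀ sin ϕ sin δ + cos ϕ cos δ sin h₀ = 1.7133×-0.48328×-0.24920 + 0.87546×0.96845×0.98986 = 0.206339 + 0.839242 = 1.045581.
Q̄ = (S_0/π) × [bracket] = (1885/π) × 1.045581 = 627.36 W/m².
Daily total = Q̄ × 32.80 h × 3600 s/h = 627.36 × 32.80 × 3600 / 10⁶ = 74.08 MJ/m².

74.1 MJ/m²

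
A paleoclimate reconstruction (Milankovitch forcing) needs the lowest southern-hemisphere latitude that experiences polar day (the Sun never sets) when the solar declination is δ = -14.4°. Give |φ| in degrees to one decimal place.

Polar day requires cos H₀ = −tan φ tan δ ≤ −1, i.e. tan φ tan δ ≥ 1.
The boundary is |tan φ| · |tan δ| = 1, so |φ| = 90° − |δ| = 90° − 14.4° = 75.6° in the southern hemisphere.

|φ| = 75.6°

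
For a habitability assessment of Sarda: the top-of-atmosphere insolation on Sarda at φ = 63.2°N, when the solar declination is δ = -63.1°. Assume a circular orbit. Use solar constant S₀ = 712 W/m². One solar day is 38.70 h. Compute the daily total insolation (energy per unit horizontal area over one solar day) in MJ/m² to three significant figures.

cos H₀ = −tan(+63.2°) tan(-63.100°) = 3.9021 ≥ 1 ⇒ polar night, H₀ = 0 and Q̄ = 0.
Daily total = Q̄ × 38.70 h × 3600 s/h = 0.00 MJ/m².

0.00 MJ/m²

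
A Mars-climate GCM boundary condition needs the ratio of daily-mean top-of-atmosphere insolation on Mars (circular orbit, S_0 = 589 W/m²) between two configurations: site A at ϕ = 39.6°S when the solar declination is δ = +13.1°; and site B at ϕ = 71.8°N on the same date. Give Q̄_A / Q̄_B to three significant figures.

Q̄_A / Q̄_B ≈ 0.744

— Configuration A (ϕ=-39.6°):
cos h₀ = −tan(-39.6°) tan(+13.100°) = 0.1925, h₀ = 1.3771 rad.
Bracket: h₀ sin ϕ sin δ + cos ϕ cos δ sin h₀ = 1.3771×-0.63742×0.22665 + 0.77051×0.97398×0.98129 = -0.198951 + 0.736420 = 0.537469.
Q̄ = (S_0/π) × [bracket] = (589/π) × 0.537469 = 100.77 W/m².
— Configuration B (ϕ=+71.8°):
cos h₀ = −tan(+71.8°) tan(+13.100°) = -0.7078, h₀ = 2.3572 rad.
Bracket: h₀ sin ϕ sin δ + cos ϕ cos δ sin h₀ = 2.3572×0.94997×0.22665 + 0.31233×0.97398×0.70643 = 0.507530 + 0.214898 = 0.722428.
Q̄ = (S_0/π) × [bracket] = (589/π) × 0.722428 = 135.44 W/m².
Ratio Q̄_A / Q̄_B = 100.77 / 135.44 = 0.7440.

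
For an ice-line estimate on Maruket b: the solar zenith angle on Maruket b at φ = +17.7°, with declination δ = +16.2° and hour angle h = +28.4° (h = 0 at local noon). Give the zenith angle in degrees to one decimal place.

θ_z = 27.2°

cos θ_z = sin φ sin δ + cos φ cos δ cos h = 0.084823 + 0.804733 = 0.889556.
θ_z = arccos(0.889556) = 27.2°.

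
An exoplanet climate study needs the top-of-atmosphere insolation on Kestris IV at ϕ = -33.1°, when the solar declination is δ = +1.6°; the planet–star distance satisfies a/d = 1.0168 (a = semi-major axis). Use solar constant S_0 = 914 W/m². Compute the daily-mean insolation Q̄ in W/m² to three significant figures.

Q̄ ≈ 245 W/m²

cos h₀ = −tan(-33.1°) tan(+1.600°) = 0.0182, h₀ = 1.5526 rad.
Bracket: h₀ sin ϕ sin δ + cos ϕ cos δ sin h₀ = 1.5526×-0.54610×0.02792 + 0.83772×0.99961×0.99983 = -0.023673 + 0.837251 = 0.813578.
Inverse-square distance factor (a/d)² = 1.0168² = 1.033882.
Q̄ = (S_0/π) × 1.033882 × [bracket] = (914/π) × 1.033882 × 0.813578 = 244.7 W/m².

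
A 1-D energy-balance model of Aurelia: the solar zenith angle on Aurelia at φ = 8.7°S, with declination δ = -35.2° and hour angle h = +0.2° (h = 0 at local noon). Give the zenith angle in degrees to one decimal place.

cos θ_z = sin φ sin δ + cos φ cos δ cos h = 0.087192 + 0.807738 = 0.894930.
θ_z = arccos(0.894930) = 26.5°.

θ_z = 26.5°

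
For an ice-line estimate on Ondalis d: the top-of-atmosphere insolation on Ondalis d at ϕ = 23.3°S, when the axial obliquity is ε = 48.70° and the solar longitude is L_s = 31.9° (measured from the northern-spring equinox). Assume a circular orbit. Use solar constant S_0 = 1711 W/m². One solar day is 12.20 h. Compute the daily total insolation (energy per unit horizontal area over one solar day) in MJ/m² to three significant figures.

Solar declination: sin δ = sin ε · sin L_s = sin 48.70° × sin 31.9° = 0.39700, so δ = +23.391°.
cos h₀ = −tan(-23.3°) tan(+23.391°) = 0.1863, h₀ = 1.3834 rad.
Bracket: h₀ sin ϕ sin δ + cos ϕ cos δ sin h₀ = 1.3834×-0.39555×0.39700 + 0.91845×0.91782×0.98250 = -0.217240 + 0.828220 = 0.610980.
Q̄ = (S_0/π) × [bracket] = (1711/π) × 0.610980 = 332.76 W/m².
Daily total = Q̄ × 12.20 h × 3600 s/h = 332.76 × 12.20 × 3600 / 10⁶ = 14.61 MJ/m².

14.6 MJ/m²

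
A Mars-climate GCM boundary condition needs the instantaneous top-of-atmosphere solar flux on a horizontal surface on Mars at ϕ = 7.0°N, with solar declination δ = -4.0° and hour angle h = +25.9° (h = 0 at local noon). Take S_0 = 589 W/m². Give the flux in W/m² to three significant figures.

cos θ_z = sin ϕ sin δ + cos ϕ cos δ cos h = -0.008501 + 0.890678 = 0.882177.
Flux = S_0 · cos θ_z = 589 × 0.882177 = 519.6 W/m².

520 W/m²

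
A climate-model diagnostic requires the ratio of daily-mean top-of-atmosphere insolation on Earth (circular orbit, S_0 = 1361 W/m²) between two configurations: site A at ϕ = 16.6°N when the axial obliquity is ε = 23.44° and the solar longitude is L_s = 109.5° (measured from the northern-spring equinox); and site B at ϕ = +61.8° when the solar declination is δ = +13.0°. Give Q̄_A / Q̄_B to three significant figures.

— Configuration A (ϕ=+16.6°):
Solar declination: sin δ = sin ε · sin L_s = sin 23.44° × sin 109.5° = 0.37497, so δ = +22.023°.
cos h₀ = −tan(+16.6°) tan(+22.023°) = -0.1206, h₀ = 1.6917 rad.
Bracket: h₀ sin ϕ sin δ + cos ϕ cos δ sin h₀ = 1.6917×0.28569×0.37497 + 0.95832×0.92704×0.99270 = 0.181224 + 0.881916 = 1.063140.
Q̄ = (S_0/π) × [bracket] = (1361/π) × 1.063140 = 460.57 W/m².
— Configuration B (ϕ=+61.8°):
cos h₀ = −tan(+61.8°) tan(+13.000°) = -0.4306, h₀ = 2.0159 rad.
Bracket: h₀ sin ϕ sin δ + cos ϕ cos δ sin h₀ = 2.0159×0.88130×0.22495 + 0.47255×0.97437×0.90256 = 0.399649 + 0.415573 = 0.815222.
Q̄ = (S_0/π) × [bracket] = (1361/π) × 0.815222 = 353.17 W/m².
Ratio Q̄_A / Q̄_B = 460.57 / 353.17 = 1.304.

Q̄_A / Q̄_B ≈ 1.30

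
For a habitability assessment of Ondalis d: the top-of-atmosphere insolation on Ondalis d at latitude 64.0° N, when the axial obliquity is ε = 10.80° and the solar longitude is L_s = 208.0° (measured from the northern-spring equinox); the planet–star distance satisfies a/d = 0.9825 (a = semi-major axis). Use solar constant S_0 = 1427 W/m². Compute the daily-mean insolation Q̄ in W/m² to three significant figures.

Solar declination: sin δ = sin ε · sin L_s = sin 10.80° × sin 208.0° = -0.08797, so δ = -5.047°.
cos h₀ = −tan(+64.0°) tan(-5.047°) = 0.1811, h₀ = 1.3887 rad.
Bracket: h₀ sin ϕ sin δ + cos ϕ cos δ sin h₀ = 1.3887×0.89879×-0.08797 + 0.43837×0.99612×0.98347 = -0.109800 + 0.429451 = 0.319651.
Inverse-square distance factor (a/d)² = 0.9825² = 0.965306.
Q̄ = (S_0/π) × 0.965306 × [bracket] = (1427/π) × 0.965306 × 0.319651 = 140.2 W/m².

Q̄ ≈ 140 W/m²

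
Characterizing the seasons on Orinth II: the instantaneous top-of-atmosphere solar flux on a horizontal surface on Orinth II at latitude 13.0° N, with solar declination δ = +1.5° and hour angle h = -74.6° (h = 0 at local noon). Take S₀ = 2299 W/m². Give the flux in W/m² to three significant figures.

cos θ_z = sin φ sin δ + cos φ cos δ cos h = 0.005889 + 0.258661 = 0.264550.
Flux = S₀ · cos θ_z = 2299 × 0.264550 = 608.2 W/m².

608 W/m²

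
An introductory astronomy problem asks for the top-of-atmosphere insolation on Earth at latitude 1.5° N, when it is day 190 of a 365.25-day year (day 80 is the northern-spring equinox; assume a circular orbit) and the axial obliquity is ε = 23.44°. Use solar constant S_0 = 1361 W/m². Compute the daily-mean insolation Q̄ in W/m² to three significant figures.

Solar longitude: L_s = 360° × (190 − 80)/365.25 = 108.419°.
sin δ = sin 23.44° × sin 108.419° = 0.37741, so δ = +22.173°.
cos h₀ = −tan(+1.5°) tan(+22.173°) = -0.0107, h₀ = 1.5815 rad.
Bracket: h₀ sin ϕ sin δ + cos ϕ cos δ sin h₀ = 1.5815×0.02618×0.37741 + 0.99966×0.92605×0.99994 = 0.015626 + 0.925680 = 0.941306.
Q̄ = (S_0/π) × [bracket] = (1361/π) × 0.941306 = 407.8 W/m².

Q̄ ≈ 408 W/m²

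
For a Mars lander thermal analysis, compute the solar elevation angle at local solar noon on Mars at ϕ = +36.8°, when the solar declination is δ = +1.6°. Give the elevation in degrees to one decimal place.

54.8°

At local noon the hour angle is zero, so the zenith angle equals |ϕ − δ| = |+36.8° − (+1.600°)| = 35.200°.
Elevation = 90° − 35.200° = 54.8°.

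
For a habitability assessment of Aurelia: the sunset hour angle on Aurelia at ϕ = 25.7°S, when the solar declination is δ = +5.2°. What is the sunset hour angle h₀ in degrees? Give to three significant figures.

h₀ = 87.5°

cos h₀ = −tan ϕ · tan δ = −tan(-25.7°) × tan(+5.200°) = 0.0438, so h₀ = 1.5270 rad = 87.49°.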